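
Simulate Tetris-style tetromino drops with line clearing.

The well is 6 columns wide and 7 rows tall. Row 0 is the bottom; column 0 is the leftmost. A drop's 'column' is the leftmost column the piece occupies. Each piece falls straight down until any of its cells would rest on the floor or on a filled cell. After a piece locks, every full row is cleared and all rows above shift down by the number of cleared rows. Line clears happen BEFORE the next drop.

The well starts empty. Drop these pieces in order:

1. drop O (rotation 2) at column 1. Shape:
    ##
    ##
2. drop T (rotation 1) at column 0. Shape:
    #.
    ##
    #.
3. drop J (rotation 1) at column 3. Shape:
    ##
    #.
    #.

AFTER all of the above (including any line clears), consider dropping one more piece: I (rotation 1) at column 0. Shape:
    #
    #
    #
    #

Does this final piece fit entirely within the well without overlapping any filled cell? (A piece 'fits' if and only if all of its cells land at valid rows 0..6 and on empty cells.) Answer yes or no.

Drop 1: O rot2 at col 1 lands with bottom-row=0; cleared 0 line(s) (total 0); column heights now [0 2 2 0 0 0], max=2
Drop 2: T rot1 at col 0 lands with bottom-row=1; cleared 0 line(s) (total 0); column heights now [4 3 2 0 0 0], max=4
Drop 3: J rot1 at col 3 lands with bottom-row=0; cleared 0 line(s) (total 0); column heights now [4 3 2 3 3 0], max=4
Test piece I rot1 at col 0 (width 1): heights before test = [4 3 2 3 3 0]; fits = False

Answer: no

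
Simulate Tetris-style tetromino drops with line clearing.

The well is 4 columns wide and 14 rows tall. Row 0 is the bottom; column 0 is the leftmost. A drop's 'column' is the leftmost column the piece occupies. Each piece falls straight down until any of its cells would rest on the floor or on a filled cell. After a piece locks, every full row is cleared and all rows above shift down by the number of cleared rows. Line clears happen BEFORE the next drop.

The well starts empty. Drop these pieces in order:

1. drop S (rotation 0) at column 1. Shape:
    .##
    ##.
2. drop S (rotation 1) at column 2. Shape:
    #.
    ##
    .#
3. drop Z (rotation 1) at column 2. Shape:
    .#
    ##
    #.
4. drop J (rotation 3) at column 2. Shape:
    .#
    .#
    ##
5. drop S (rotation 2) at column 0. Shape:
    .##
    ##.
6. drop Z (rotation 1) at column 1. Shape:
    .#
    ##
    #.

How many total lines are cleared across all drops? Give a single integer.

Drop 1: S rot0 at col 1 lands with bottom-row=0; cleared 0 line(s) (total 0); column heights now [0 1 2 2], max=2
Drop 2: S rot1 at col 2 lands with bottom-row=2; cleared 0 line(s) (total 0); column heights now [0 1 5 4], max=5
Drop 3: Z rot1 at col 2 lands with bottom-row=5; cleared 0 line(s) (total 0); column heights now [0 1 7 8], max=8
Drop 4: J rot3 at col 2 lands with bottom-row=8; cleared 0 line(s) (total 0); column heights now [0 1 9 11], max=11
Drop 5: S rot2 at col 0 lands with bottom-row=8; cleared 1 line(s) (total 1); column heights now [0 9 9 10], max=10
Drop 6: Z rot1 at col 1 lands with bottom-row=9; cleared 0 line(s) (total 1); column heights now [0 11 12 10], max=12

Answer: 1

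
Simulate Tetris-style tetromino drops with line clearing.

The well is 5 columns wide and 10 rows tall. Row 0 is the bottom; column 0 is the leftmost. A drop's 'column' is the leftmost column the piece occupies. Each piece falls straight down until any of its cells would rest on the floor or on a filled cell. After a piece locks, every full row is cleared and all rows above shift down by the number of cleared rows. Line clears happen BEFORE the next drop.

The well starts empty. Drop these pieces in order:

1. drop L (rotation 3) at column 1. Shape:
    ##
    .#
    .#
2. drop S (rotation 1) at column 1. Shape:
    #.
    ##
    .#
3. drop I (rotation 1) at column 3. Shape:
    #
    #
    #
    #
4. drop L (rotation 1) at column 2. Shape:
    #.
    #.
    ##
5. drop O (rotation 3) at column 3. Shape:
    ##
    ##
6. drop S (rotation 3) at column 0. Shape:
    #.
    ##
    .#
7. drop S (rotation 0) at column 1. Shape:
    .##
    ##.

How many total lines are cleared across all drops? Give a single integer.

Drop 1: L rot3 at col 1 lands with bottom-row=0; cleared 0 line(s) (total 0); column heights now [0 3 3 0 0], max=3
Drop 2: S rot1 at col 1 lands with bottom-row=3; cleared 0 line(s) (total 0); column heights now [0 6 5 0 0], max=6
Drop 3: I rot1 at col 3 lands with bottom-row=0; cleared 0 line(s) (total 0); column heights now [0 6 5 4 0], max=6
Drop 4: L rot1 at col 2 lands with bottom-row=5; cleared 0 line(s) (total 0); column heights now [0 6 8 6 0], max=8
Drop 5: O rot3 at col 3 lands with bottom-row=6; cleared 0 line(s) (total 0); column heights now [0 6 8 8 8], max=8
Drop 6: S rot3 at col 0 lands with bottom-row=6; cleared 1 line(s) (total 1); column heights now [8 7 7 7 7], max=8
Drop 7: S rot0 at col 1 lands with bottom-row=7; cleared 0 line(s) (total 1); column heights now [8 8 9 9 7], max=9

Answer: 1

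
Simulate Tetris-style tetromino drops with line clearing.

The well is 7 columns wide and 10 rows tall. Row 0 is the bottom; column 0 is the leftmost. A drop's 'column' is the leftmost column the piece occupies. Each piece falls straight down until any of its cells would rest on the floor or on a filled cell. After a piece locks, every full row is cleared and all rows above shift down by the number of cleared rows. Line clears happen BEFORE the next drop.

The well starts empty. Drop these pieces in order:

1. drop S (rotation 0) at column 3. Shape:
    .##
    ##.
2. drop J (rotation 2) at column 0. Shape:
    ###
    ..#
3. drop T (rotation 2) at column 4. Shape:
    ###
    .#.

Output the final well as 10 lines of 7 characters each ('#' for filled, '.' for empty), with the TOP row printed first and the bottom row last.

Answer: .......
.......
.......
.......
.......
.......
....###
.....#.
###.##.
..###..

Derivation:
Drop 1: S rot0 at col 3 lands with bottom-row=0; cleared 0 line(s) (total 0); column heights now [0 0 0 1 2 2 0], max=2
Drop 2: J rot2 at col 0 lands with bottom-row=0; cleared 0 line(s) (total 0); column heights now [2 2 2 1 2 2 0], max=2
Drop 3: T rot2 at col 4 lands with bottom-row=2; cleared 0 line(s) (total 0); column heights now [2 2 2 1 4 4 4], max=4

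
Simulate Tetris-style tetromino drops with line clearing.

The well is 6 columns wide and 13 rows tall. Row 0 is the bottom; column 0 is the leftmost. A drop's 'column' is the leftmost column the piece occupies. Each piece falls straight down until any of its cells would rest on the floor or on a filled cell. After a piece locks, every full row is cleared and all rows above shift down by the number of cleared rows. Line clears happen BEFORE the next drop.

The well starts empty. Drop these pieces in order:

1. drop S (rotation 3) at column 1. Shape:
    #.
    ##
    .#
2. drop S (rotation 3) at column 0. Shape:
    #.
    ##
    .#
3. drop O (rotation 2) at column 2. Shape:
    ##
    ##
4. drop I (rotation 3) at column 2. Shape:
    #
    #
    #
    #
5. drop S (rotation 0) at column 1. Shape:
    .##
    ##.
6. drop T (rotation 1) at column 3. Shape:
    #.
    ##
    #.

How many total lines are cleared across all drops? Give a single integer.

Answer: 0

Derivation:
Drop 1: S rot3 at col 1 lands with bottom-row=0; cleared 0 line(s) (total 0); column heights now [0 3 2 0 0 0], max=3
Drop 2: S rot3 at col 0 lands with bottom-row=3; cleared 0 line(s) (total 0); column heights now [6 5 2 0 0 0], max=6
Drop 3: O rot2 at col 2 lands with bottom-row=2; cleared 0 line(s) (total 0); column heights now [6 5 4 4 0 0], max=6
Drop 4: I rot3 at col 2 lands with bottom-row=4; cleared 0 line(s) (total 0); column heights now [6 5 8 4 0 0], max=8
Drop 5: S rot0 at col 1 lands with bottom-row=8; cleared 0 line(s) (total 0); column heights now [6 9 10 10 0 0], max=10
Drop 6: T rot1 at col 3 lands with bottom-row=10; cleared 0 line(s) (total 0); column heights now [6 9 10 13 12 0], max=13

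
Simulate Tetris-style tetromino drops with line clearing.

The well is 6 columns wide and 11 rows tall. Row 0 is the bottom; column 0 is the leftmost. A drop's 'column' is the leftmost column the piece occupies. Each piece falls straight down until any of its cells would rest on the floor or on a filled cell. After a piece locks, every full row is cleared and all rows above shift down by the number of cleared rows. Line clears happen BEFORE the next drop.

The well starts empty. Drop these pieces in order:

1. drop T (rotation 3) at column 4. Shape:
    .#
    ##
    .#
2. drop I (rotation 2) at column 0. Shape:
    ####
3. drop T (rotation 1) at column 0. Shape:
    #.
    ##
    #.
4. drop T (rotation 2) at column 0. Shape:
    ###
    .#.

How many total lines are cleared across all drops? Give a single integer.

Drop 1: T rot3 at col 4 lands with bottom-row=0; cleared 0 line(s) (total 0); column heights now [0 0 0 0 2 3], max=3
Drop 2: I rot2 at col 0 lands with bottom-row=0; cleared 0 line(s) (total 0); column heights now [1 1 1 1 2 3], max=3
Drop 3: T rot1 at col 0 lands with bottom-row=1; cleared 0 line(s) (total 0); column heights now [4 3 1 1 2 3], max=4
Drop 4: T rot2 at col 0 lands with bottom-row=3; cleared 0 line(s) (total 0); column heights now [5 5 5 1 2 3], max=5

Answer: 0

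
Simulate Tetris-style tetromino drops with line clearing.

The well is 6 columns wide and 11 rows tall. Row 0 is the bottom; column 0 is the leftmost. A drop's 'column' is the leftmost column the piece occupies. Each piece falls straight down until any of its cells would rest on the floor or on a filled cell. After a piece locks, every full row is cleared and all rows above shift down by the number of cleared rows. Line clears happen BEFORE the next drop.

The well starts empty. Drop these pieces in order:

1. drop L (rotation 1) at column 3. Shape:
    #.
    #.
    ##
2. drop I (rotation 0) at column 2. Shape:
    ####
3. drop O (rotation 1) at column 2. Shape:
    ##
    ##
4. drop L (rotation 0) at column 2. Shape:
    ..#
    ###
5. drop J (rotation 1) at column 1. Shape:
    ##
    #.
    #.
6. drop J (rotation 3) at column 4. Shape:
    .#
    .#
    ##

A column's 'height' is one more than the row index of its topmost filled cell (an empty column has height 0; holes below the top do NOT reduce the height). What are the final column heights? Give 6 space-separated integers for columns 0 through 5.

Drop 1: L rot1 at col 3 lands with bottom-row=0; cleared 0 line(s) (total 0); column heights now [0 0 0 3 1 0], max=3
Drop 2: I rot0 at col 2 lands with bottom-row=3; cleared 0 line(s) (total 0); column heights now [0 0 4 4 4 4], max=4
Drop 3: O rot1 at col 2 lands with bottom-row=4; cleared 0 line(s) (total 0); column heights now [0 0 6 6 4 4], max=6
Drop 4: L rot0 at col 2 lands with bottom-row=6; cleared 0 line(s) (total 0); column heights now [0 0 7 7 8 4], max=8
Drop 5: J rot1 at col 1 lands with bottom-row=5; cleared 0 line(s) (total 0); column heights now [0 8 8 7 8 4], max=8
Drop 6: J rot3 at col 4 lands with bottom-row=8; cleared 0 line(s) (total 0); column heights now [0 8 8 7 9 11], max=11

Answer: 0 8 8 7 9 11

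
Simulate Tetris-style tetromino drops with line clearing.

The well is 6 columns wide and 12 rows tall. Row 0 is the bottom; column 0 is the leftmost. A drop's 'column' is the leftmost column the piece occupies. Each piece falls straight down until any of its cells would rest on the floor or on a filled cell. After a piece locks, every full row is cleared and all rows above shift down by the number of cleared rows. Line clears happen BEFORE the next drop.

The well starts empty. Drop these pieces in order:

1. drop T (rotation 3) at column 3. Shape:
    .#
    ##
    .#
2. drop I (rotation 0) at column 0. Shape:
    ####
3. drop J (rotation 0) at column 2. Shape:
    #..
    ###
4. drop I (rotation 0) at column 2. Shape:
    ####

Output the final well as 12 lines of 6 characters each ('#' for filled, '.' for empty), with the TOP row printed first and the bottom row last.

Answer: ......
......
......
......
......
......
..####
..#...
..###.
#####.
...##.
....#.

Derivation:
Drop 1: T rot3 at col 3 lands with bottom-row=0; cleared 0 line(s) (total 0); column heights now [0 0 0 2 3 0], max=3
Drop 2: I rot0 at col 0 lands with bottom-row=2; cleared 0 line(s) (total 0); column heights now [3 3 3 3 3 0], max=3
Drop 3: J rot0 at col 2 lands with bottom-row=3; cleared 0 line(s) (total 0); column heights now [3 3 5 4 4 0], max=5
Drop 4: I rot0 at col 2 lands with bottom-row=5; cleared 0 line(s) (total 0); column heights now [3 3 6 6 6 6], max=6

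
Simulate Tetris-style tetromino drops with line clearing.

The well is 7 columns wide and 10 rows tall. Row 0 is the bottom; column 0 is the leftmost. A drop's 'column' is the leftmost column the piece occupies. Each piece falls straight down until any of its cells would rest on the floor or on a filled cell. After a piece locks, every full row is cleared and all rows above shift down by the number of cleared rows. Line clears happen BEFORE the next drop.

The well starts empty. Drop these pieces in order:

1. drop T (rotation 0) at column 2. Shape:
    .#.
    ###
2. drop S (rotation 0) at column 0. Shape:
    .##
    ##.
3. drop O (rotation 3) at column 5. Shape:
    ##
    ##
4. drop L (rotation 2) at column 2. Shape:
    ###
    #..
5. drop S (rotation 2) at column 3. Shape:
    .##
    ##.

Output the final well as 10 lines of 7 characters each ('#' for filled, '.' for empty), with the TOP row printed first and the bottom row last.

Drop 1: T rot0 at col 2 lands with bottom-row=0; cleared 0 line(s) (total 0); column heights now [0 0 1 2 1 0 0], max=2
Drop 2: S rot0 at col 0 lands with bottom-row=0; cleared 0 line(s) (total 0); column heights now [1 2 2 2 1 0 0], max=2
Drop 3: O rot3 at col 5 lands with bottom-row=0; cleared 1 line(s) (total 1); column heights now [0 1 1 1 0 1 1], max=1
Drop 4: L rot2 at col 2 lands with bottom-row=1; cleared 0 line(s) (total 1); column heights now [0 1 3 3 3 1 1], max=3
Drop 5: S rot2 at col 3 lands with bottom-row=3; cleared 0 line(s) (total 1); column heights now [0 1 3 4 5 5 1], max=5

Answer: .......
.......
.......
.......
.......
....##.
...##..
..###..
..#....
.###.##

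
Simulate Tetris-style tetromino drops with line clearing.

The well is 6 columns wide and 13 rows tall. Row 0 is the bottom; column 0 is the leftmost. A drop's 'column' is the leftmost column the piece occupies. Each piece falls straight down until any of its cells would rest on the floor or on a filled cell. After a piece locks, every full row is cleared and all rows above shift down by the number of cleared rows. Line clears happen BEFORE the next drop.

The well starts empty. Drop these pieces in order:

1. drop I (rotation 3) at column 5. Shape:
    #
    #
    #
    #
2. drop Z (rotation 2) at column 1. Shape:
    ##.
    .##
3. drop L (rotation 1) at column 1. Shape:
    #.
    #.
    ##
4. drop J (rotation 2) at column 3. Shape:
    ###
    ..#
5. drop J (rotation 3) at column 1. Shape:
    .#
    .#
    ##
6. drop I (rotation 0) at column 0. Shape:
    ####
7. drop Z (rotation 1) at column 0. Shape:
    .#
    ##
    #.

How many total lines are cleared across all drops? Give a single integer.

Answer: 0

Derivation:
Drop 1: I rot3 at col 5 lands with bottom-row=0; cleared 0 line(s) (total 0); column heights now [0 0 0 0 0 4], max=4
Drop 2: Z rot2 at col 1 lands with bottom-row=0; cleared 0 line(s) (total 0); column heights now [0 2 2 1 0 4], max=4
Drop 3: L rot1 at col 1 lands with bottom-row=2; cleared 0 line(s) (total 0); column heights now [0 5 3 1 0 4], max=5
Drop 4: J rot2 at col 3 lands with bottom-row=4; cleared 0 line(s) (total 0); column heights now [0 5 3 6 6 6], max=6
Drop 5: J rot3 at col 1 lands with bottom-row=5; cleared 0 line(s) (total 0); column heights now [0 6 8 6 6 6], max=8
Drop 6: I rot0 at col 0 lands with bottom-row=8; cleared 0 line(s) (total 0); column heights now [9 9 9 9 6 6], max=9
Drop 7: Z rot1 at col 0 lands with bottom-row=9; cleared 0 line(s) (total 0); column heights now [11 12 9 9 6 6], max=12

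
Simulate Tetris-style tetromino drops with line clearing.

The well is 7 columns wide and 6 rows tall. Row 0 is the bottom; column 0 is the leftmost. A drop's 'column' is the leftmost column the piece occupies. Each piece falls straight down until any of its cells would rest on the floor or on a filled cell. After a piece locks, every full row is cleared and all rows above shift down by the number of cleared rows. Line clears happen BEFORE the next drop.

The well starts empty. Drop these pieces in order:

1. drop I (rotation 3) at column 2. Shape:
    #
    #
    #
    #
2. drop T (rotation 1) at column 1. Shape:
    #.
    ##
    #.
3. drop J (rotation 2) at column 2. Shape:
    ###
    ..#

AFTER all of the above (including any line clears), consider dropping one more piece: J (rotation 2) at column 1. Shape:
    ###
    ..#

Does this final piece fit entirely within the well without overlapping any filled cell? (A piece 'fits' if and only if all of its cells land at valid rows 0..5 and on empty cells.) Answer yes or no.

Drop 1: I rot3 at col 2 lands with bottom-row=0; cleared 0 line(s) (total 0); column heights now [0 0 4 0 0 0 0], max=4
Drop 2: T rot1 at col 1 lands with bottom-row=3; cleared 0 line(s) (total 0); column heights now [0 6 5 0 0 0 0], max=6
Drop 3: J rot2 at col 2 lands with bottom-row=4; cleared 0 line(s) (total 0); column heights now [0 6 6 6 6 0 0], max=6
Test piece J rot2 at col 1 (width 3): heights before test = [0 6 6 6 6 0 0]; fits = False

Answer: no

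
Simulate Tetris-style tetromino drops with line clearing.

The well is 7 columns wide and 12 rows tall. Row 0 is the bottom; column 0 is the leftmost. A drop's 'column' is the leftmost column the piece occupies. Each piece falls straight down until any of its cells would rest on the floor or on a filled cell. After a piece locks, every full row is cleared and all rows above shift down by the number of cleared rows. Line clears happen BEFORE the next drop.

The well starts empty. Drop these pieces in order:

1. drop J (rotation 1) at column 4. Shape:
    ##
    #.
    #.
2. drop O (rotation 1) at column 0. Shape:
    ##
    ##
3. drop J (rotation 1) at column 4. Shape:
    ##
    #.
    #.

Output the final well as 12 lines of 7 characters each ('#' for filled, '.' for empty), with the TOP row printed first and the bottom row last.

Drop 1: J rot1 at col 4 lands with bottom-row=0; cleared 0 line(s) (total 0); column heights now [0 0 0 0 3 3 0], max=3
Drop 2: O rot1 at col 0 lands with bottom-row=0; cleared 0 line(s) (total 0); column heights now [2 2 0 0 3 3 0], max=3
Drop 3: J rot1 at col 4 lands with bottom-row=3; cleared 0 line(s) (total 0); column heights now [2 2 0 0 6 6 0], max=6

Answer: .......
.......
.......
.......
.......
.......
....##.
....#..
....#..
....##.
##..#..
##..#..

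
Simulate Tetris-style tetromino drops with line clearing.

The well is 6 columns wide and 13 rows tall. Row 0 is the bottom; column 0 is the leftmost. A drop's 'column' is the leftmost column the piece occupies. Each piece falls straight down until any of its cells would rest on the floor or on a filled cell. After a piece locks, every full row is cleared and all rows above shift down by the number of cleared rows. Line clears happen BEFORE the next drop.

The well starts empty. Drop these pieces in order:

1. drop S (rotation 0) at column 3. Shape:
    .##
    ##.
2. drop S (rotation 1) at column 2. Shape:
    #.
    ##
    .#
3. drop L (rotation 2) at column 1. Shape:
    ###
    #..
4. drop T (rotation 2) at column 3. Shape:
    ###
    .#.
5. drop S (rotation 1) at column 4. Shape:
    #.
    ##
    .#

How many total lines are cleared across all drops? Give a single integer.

Drop 1: S rot0 at col 3 lands with bottom-row=0; cleared 0 line(s) (total 0); column heights now [0 0 0 1 2 2], max=2
Drop 2: S rot1 at col 2 lands with bottom-row=1; cleared 0 line(s) (total 0); column heights now [0 0 4 3 2 2], max=4
Drop 3: L rot2 at col 1 lands with bottom-row=3; cleared 0 line(s) (total 0); column heights now [0 5 5 5 2 2], max=5
Drop 4: T rot2 at col 3 lands with bottom-row=4; cleared 0 line(s) (total 0); column heights now [0 5 5 6 6 6], max=6
Drop 5: S rot1 at col 4 lands with bottom-row=6; cleared 0 line(s) (total 0); column heights now [0 5 5 6 9 8], max=9

Answer: 0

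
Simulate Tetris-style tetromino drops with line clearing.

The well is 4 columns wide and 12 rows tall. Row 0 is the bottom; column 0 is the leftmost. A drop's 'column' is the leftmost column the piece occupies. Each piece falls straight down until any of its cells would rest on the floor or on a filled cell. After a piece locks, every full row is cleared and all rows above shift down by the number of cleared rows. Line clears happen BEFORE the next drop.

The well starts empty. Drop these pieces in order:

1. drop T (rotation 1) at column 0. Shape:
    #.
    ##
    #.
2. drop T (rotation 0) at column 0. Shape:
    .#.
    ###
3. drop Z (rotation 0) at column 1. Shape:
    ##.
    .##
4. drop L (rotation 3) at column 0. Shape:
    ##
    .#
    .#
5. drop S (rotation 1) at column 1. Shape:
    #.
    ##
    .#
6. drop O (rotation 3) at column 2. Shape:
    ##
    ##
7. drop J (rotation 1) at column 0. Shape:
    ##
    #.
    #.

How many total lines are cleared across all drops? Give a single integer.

Answer: 2

Derivation:
Drop 1: T rot1 at col 0 lands with bottom-row=0; cleared 0 line(s) (total 0); column heights now [3 2 0 0], max=3
Drop 2: T rot0 at col 0 lands with bottom-row=3; cleared 0 line(s) (total 0); column heights now [4 5 4 0], max=5
Drop 3: Z rot0 at col 1 lands with bottom-row=4; cleared 0 line(s) (total 0); column heights now [4 6 6 5], max=6
Drop 4: L rot3 at col 0 lands with bottom-row=6; cleared 0 line(s) (total 0); column heights now [9 9 6 5], max=9
Drop 5: S rot1 at col 1 lands with bottom-row=8; cleared 0 line(s) (total 0); column heights now [9 11 10 5], max=11
Drop 6: O rot3 at col 2 lands with bottom-row=10; cleared 0 line(s) (total 0); column heights now [9 11 12 12], max=12
Drop 7: J rot1 at col 0 lands with bottom-row=9; cleared 2 line(s) (total 2); column heights now [10 10 10 5], max=10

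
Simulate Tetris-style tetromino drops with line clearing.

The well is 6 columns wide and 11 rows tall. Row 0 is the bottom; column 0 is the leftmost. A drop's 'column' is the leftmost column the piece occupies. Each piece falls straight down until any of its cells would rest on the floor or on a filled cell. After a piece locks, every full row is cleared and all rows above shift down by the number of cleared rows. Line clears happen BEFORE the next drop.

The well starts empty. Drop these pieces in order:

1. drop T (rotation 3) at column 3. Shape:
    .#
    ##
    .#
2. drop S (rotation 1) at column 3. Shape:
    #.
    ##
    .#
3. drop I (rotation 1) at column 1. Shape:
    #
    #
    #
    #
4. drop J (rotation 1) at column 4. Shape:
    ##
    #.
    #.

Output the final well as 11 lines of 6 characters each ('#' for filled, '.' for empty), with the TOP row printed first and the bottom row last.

Drop 1: T rot3 at col 3 lands with bottom-row=0; cleared 0 line(s) (total 0); column heights now [0 0 0 2 3 0], max=3
Drop 2: S rot1 at col 3 lands with bottom-row=3; cleared 0 line(s) (total 0); column heights now [0 0 0 6 5 0], max=6
Drop 3: I rot1 at col 1 lands with bottom-row=0; cleared 0 line(s) (total 0); column heights now [0 4 0 6 5 0], max=6
Drop 4: J rot1 at col 4 lands with bottom-row=5; cleared 0 line(s) (total 0); column heights now [0 4 0 6 8 8], max=8

Answer: ......
......
......
....##
....#.
...##.
...##.
.#..#.
.#..#.
.#.##.
.#..#.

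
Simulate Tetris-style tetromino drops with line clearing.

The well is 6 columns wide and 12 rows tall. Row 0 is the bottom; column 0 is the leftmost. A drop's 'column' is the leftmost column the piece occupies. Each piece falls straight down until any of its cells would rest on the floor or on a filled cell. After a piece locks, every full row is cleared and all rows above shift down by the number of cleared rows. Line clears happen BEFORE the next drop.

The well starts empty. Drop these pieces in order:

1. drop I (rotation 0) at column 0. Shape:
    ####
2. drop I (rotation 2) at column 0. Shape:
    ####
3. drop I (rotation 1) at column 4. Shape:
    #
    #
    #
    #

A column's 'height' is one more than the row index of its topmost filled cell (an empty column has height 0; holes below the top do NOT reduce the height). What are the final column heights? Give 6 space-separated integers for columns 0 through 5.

Drop 1: I rot0 at col 0 lands with bottom-row=0; cleared 0 line(s) (total 0); column heights now [1 1 1 1 0 0], max=1
Drop 2: I rot2 at col 0 lands with bottom-row=1; cleared 0 line(s) (total 0); column heights now [2 2 2 2 0 0], max=2
Drop 3: I rot1 at col 4 lands with bottom-row=0; cleared 0 line(s) (total 0); column heights now [2 2 2 2 4 0], max=4

Answer: 2 2 2 2 4 0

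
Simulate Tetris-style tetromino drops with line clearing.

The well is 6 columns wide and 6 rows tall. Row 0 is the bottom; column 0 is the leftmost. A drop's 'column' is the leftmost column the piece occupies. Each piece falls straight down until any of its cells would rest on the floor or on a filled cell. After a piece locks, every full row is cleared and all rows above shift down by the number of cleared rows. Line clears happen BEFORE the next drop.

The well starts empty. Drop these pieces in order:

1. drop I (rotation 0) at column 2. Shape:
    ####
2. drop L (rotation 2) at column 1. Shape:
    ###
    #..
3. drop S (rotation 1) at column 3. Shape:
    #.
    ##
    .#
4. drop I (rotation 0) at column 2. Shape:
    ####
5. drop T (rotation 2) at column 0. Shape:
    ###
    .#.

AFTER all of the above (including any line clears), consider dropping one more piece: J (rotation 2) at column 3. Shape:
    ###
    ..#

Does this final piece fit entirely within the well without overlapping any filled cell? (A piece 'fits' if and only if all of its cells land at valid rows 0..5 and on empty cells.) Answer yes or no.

Answer: no

Derivation:
Drop 1: I rot0 at col 2 lands with bottom-row=0; cleared 0 line(s) (total 0); column heights now [0 0 1 1 1 1], max=1
Drop 2: L rot2 at col 1 lands with bottom-row=0; cleared 0 line(s) (total 0); column heights now [0 2 2 2 1 1], max=2
Drop 3: S rot1 at col 3 lands with bottom-row=1; cleared 0 line(s) (total 0); column heights now [0 2 2 4 3 1], max=4
Drop 4: I rot0 at col 2 lands with bottom-row=4; cleared 0 line(s) (total 0); column heights now [0 2 5 5 5 5], max=5
Drop 5: T rot2 at col 0 lands with bottom-row=4; cleared 0 line(s) (total 0); column heights now [6 6 6 5 5 5], max=6
Test piece J rot2 at col 3 (width 3): heights before test = [6 6 6 5 5 5]; fits = False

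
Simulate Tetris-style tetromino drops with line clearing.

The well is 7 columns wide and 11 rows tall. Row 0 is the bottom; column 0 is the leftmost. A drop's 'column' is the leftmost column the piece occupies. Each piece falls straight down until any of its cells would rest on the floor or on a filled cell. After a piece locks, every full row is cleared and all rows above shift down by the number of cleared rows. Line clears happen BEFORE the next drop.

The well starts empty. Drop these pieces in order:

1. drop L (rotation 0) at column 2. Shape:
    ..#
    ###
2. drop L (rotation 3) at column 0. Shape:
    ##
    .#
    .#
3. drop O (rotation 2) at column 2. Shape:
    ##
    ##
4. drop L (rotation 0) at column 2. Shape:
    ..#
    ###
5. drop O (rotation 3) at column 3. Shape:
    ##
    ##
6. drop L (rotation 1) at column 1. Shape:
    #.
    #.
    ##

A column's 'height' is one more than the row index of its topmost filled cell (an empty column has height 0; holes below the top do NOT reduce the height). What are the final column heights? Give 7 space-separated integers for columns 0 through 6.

Drop 1: L rot0 at col 2 lands with bottom-row=0; cleared 0 line(s) (total 0); column heights now [0 0 1 1 2 0 0], max=2
Drop 2: L rot3 at col 0 lands with bottom-row=0; cleared 0 line(s) (total 0); column heights now [3 3 1 1 2 0 0], max=3
Drop 3: O rot2 at col 2 lands with bottom-row=1; cleared 0 line(s) (total 0); column heights now [3 3 3 3 2 0 0], max=3
Drop 4: L rot0 at col 2 lands with bottom-row=3; cleared 0 line(s) (total 0); column heights now [3 3 4 4 5 0 0], max=5
Drop 5: O rot3 at col 3 lands with bottom-row=5; cleared 0 line(s) (total 0); column heights now [3 3 4 7 7 0 0], max=7
Drop 6: L rot1 at col 1 lands with bottom-row=4; cleared 0 line(s) (total 0); column heights now [3 7 5 7 7 0 0], max=7

Answer: 3 7 5 7 7 0 0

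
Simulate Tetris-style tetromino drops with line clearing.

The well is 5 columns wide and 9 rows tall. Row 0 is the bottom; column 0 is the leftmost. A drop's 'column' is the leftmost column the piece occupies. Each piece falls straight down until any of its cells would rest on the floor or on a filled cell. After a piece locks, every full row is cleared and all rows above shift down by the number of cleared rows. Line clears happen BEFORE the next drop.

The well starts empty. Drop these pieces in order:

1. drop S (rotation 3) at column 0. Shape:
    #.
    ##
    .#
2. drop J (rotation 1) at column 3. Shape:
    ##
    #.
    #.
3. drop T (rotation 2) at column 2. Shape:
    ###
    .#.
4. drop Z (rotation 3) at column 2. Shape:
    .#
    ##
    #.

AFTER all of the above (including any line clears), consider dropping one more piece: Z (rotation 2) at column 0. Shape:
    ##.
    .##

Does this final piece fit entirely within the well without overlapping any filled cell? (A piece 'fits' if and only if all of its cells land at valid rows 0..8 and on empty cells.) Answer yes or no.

Drop 1: S rot3 at col 0 lands with bottom-row=0; cleared 0 line(s) (total 0); column heights now [3 2 0 0 0], max=3
Drop 2: J rot1 at col 3 lands with bottom-row=0; cleared 0 line(s) (total 0); column heights now [3 2 0 3 3], max=3
Drop 3: T rot2 at col 2 lands with bottom-row=3; cleared 0 line(s) (total 0); column heights now [3 2 5 5 5], max=5
Drop 4: Z rot3 at col 2 lands with bottom-row=5; cleared 0 line(s) (total 0); column heights now [3 2 7 8 5], max=8
Test piece Z rot2 at col 0 (width 3): heights before test = [3 2 7 8 5]; fits = True

Answer: yes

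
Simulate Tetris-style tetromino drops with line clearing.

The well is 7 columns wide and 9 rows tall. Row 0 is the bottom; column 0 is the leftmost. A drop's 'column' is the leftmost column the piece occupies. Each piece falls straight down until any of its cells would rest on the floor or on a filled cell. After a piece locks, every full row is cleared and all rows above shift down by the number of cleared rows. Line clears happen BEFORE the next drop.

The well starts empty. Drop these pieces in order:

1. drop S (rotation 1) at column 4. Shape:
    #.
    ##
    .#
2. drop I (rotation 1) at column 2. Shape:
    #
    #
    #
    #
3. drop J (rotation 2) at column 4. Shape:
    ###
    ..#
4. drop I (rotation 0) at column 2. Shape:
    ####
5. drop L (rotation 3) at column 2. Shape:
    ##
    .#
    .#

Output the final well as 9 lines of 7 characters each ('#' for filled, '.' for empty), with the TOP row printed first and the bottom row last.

Answer: .......
..##...
...#...
...#...
..####.
..#.###
..#.#.#
..#.##.
..#..#.

Derivation:
Drop 1: S rot1 at col 4 lands with bottom-row=0; cleared 0 line(s) (total 0); column heights now [0 0 0 0 3 2 0], max=3
Drop 2: I rot1 at col 2 lands with bottom-row=0; cleared 0 line(s) (total 0); column heights now [0 0 4 0 3 2 0], max=4
Drop 3: J rot2 at col 4 lands with bottom-row=2; cleared 0 line(s) (total 0); column heights now [0 0 4 0 4 4 4], max=4
Drop 4: I rot0 at col 2 lands with bottom-row=4; cleared 0 line(s) (total 0); column heights now [0 0 5 5 5 5 4], max=5
Drop 5: L rot3 at col 2 lands with bottom-row=5; cleared 0 line(s) (total 0); column heights now [0 0 8 8 5 5 4], max=8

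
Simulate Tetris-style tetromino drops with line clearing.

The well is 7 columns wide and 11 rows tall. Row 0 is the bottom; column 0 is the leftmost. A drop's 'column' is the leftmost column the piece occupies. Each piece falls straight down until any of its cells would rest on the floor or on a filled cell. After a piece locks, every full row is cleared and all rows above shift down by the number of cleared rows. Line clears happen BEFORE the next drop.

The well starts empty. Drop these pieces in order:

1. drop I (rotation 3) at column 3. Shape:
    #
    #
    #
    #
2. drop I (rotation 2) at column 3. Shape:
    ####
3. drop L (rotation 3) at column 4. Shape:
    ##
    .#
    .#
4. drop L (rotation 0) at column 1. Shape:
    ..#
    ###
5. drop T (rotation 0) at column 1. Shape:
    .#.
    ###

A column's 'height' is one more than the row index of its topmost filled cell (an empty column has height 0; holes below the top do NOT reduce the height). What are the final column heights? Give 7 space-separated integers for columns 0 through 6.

Answer: 0 8 9 8 8 8 5

Derivation:
Drop 1: I rot3 at col 3 lands with bottom-row=0; cleared 0 line(s) (total 0); column heights now [0 0 0 4 0 0 0], max=4
Drop 2: I rot2 at col 3 lands with bottom-row=4; cleared 0 line(s) (total 0); column heights now [0 0 0 5 5 5 5], max=5
Drop 3: L rot3 at col 4 lands with bottom-row=5; cleared 0 line(s) (total 0); column heights now [0 0 0 5 8 8 5], max=8
Drop 4: L rot0 at col 1 lands with bottom-row=5; cleared 0 line(s) (total 0); column heights now [0 6 6 7 8 8 5], max=8
Drop 5: T rot0 at col 1 lands with bottom-row=7; cleared 0 line(s) (total 0); column heights now [0 8 9 8 8 8 5], max=9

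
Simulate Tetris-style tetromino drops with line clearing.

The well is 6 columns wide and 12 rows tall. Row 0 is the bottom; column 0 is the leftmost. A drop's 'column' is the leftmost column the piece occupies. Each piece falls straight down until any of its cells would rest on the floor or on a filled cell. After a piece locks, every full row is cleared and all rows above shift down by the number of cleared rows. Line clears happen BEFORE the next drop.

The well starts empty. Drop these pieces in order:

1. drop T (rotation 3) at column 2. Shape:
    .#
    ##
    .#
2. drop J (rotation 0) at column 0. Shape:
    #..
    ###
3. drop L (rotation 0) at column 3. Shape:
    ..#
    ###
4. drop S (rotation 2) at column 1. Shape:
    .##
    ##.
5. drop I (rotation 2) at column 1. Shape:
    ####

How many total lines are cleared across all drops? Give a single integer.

Answer: 1

Derivation:
Drop 1: T rot3 at col 2 lands with bottom-row=0; cleared 0 line(s) (total 0); column heights now [0 0 2 3 0 0], max=3
Drop 2: J rot0 at col 0 lands with bottom-row=2; cleared 0 line(s) (total 0); column heights now [4 3 3 3 0 0], max=4
Drop 3: L rot0 at col 3 lands with bottom-row=3; cleared 0 line(s) (total 0); column heights now [4 3 3 4 4 5], max=5
Drop 4: S rot2 at col 1 lands with bottom-row=3; cleared 1 line(s) (total 1); column heights now [3 3 4 4 0 4], max=4
Drop 5: I rot2 at col 1 lands with bottom-row=4; cleared 0 line(s) (total 1); column heights now [3 5 5 5 5 4], max=5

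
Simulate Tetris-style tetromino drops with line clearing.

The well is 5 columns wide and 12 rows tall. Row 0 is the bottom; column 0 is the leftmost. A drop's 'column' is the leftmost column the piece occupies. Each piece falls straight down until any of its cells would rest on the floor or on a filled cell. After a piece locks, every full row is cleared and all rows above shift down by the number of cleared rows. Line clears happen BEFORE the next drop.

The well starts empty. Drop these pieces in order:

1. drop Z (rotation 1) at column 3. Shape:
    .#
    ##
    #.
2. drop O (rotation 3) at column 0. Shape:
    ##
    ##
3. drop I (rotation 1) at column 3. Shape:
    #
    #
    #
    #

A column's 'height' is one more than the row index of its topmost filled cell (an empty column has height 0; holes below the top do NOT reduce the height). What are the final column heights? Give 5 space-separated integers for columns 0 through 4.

Answer: 2 2 0 6 3

Derivation:
Drop 1: Z rot1 at col 3 lands with bottom-row=0; cleared 0 line(s) (total 0); column heights now [0 0 0 2 3], max=3
Drop 2: O rot3 at col 0 lands with bottom-row=0; cleared 0 line(s) (total 0); column heights now [2 2 0 2 3], max=3
Drop 3: I rot1 at col 3 lands with bottom-row=2; cleared 0 line(s) (total 0); column heights now [2 2 0 6 3], max=6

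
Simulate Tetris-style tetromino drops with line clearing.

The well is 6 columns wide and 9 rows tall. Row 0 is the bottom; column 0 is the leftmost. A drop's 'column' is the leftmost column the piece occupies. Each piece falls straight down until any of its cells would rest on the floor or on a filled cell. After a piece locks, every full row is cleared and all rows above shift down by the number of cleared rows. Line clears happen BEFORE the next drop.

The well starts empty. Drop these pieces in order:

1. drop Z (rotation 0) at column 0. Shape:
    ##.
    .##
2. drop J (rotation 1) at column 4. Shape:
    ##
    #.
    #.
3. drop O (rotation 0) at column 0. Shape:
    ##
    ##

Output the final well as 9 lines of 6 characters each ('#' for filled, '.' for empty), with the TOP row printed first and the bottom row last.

Answer: ......
......
......
......
......
##....
##..##
##..#.
.##.#.

Derivation:
Drop 1: Z rot0 at col 0 lands with bottom-row=0; cleared 0 line(s) (total 0); column heights now [2 2 1 0 0 0], max=2
Drop 2: J rot1 at col 4 lands with bottom-row=0; cleared 0 line(s) (total 0); column heights now [2 2 1 0 3 3], max=3
Drop 3: O rot0 at col 0 lands with bottom-row=2; cleared 0 line(s) (total 0); column heights now [4 4 1 0 3 3], max=4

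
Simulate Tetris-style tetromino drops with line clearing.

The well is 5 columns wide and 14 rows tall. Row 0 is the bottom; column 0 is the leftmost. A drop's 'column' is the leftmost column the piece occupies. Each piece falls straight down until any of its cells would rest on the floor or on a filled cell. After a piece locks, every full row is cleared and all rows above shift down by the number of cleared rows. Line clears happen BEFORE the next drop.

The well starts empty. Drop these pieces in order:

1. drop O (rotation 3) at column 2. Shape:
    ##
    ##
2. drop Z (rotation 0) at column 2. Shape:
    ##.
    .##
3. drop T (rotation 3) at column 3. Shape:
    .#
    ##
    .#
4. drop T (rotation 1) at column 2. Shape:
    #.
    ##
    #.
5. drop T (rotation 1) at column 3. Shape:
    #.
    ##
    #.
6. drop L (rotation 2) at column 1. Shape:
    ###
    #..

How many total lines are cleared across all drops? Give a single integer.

Drop 1: O rot3 at col 2 lands with bottom-row=0; cleared 0 line(s) (total 0); column heights now [0 0 2 2 0], max=2
Drop 2: Z rot0 at col 2 lands with bottom-row=2; cleared 0 line(s) (total 0); column heights now [0 0 4 4 3], max=4
Drop 3: T rot3 at col 3 lands with bottom-row=3; cleared 0 line(s) (total 0); column heights now [0 0 4 5 6], max=6
Drop 4: T rot1 at col 2 lands with bottom-row=4; cleared 0 line(s) (total 0); column heights now [0 0 7 6 6], max=7
Drop 5: T rot1 at col 3 lands with bottom-row=6; cleared 0 line(s) (total 0); column heights now [0 0 7 9 8], max=9
Drop 6: L rot2 at col 1 lands with bottom-row=8; cleared 0 line(s) (total 0); column heights now [0 10 10 10 8], max=10

Answer: 0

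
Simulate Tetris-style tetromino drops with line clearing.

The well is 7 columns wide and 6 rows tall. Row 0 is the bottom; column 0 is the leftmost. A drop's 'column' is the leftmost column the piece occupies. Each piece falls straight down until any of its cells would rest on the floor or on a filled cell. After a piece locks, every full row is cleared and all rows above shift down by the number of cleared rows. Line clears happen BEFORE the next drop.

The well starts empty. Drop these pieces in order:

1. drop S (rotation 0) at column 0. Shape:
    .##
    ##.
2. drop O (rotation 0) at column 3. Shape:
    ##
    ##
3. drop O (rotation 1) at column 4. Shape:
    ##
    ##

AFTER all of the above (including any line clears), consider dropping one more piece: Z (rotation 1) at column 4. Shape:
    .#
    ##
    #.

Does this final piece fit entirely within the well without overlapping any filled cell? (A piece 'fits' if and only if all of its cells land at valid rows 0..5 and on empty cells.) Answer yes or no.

Answer: no

Derivation:
Drop 1: S rot0 at col 0 lands with bottom-row=0; cleared 0 line(s) (total 0); column heights now [1 2 2 0 0 0 0], max=2
Drop 2: O rot0 at col 3 lands with bottom-row=0; cleared 0 line(s) (total 0); column heights now [1 2 2 2 2 0 0], max=2
Drop 3: O rot1 at col 4 lands with bottom-row=2; cleared 0 line(s) (total 0); column heights now [1 2 2 2 4 4 0], max=4
Test piece Z rot1 at col 4 (width 2): heights before test = [1 2 2 2 4 4 0]; fits = False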